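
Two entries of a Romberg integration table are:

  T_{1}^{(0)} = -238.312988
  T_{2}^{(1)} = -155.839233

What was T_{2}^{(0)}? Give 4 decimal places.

-176.4577

From T_{2}^{(1)} = (4·T_{2}^{(0)} − T_{1}^{(0)})/3, solve for T_{2}^{(0)}:
4·T_{2}^{(0)} = 3·(-155.839233) + (-238.312988) = -705.830687
T_{2}^{(0)} = -176.457672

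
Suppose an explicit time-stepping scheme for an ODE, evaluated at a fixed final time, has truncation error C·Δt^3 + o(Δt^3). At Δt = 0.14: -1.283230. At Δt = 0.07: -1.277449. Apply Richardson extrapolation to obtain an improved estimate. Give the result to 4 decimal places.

-1.2766

The leading error scales as Δt^3; refining by a factor of 2 reduces it by 2^3 = 8.
Extrapolated value = (8·A(Δt/2) − A(Δt)) / (8 − 1)
= (8·(-1.277449) − (-1.283230)) / 7
= -8.936362 / 7 = -1.276623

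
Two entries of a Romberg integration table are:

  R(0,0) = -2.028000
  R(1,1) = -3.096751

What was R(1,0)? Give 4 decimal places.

-2.8296

From R(1,1) = (4·R(1,0) − R(0,0))/3, solve for R(1,0):
4·R(1,0) = 3·(-3.096751) + (-2.028000) = -11.318253
R(1,0) = -2.829563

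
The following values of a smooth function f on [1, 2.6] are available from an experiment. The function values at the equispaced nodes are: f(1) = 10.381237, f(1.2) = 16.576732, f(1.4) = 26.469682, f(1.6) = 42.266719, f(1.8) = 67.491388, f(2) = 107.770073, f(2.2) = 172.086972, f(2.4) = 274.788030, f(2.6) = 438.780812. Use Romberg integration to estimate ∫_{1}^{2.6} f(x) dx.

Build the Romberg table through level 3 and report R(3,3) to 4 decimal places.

R(0,0) (trapezoid, 1 panel, h=1.6000): 359.329639
R(1,0) (trapezoid, 2 panels, h=0.8000): 233.657930
R(2,0) (trapezoid, 4 panels, h=0.4000): 196.251627
R(3,0) (trapezoid, 8 panels, h=0.2000): 186.406124
R(1,1) = 233.657930 + (233.657930 − 359.329639)/3 = 191.767360
R(2,1) = 196.251627 + (196.251627 − 233.657930)/3 = 183.782859
R(3,1) = 186.406124 + (186.406124 − 196.251627)/3 = 183.124290
R(2,2) = 183.782859 + (183.782859 − 191.767360)/15 = 183.250559
R(3,2) = 183.124290 + (183.124290 − 183.782859)/15 = 183.080385
R(3,3) = 183.080385 + (183.080385 − 183.250559)/63 = 183.077684

183.0777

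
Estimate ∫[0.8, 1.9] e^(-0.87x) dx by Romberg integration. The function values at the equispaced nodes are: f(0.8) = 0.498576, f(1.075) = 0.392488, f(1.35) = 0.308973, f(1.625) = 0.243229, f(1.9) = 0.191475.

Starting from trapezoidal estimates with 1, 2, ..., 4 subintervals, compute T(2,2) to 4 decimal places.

T(0,0) (trapezoid, 1 panel, h=1.1000): 0.379528
T(1,0) (trapezoid, 2 panels, h=0.5500): 0.359699
T(2,0) (trapezoid, 4 panels, h=0.2750): 0.354672
T(1,1) = 0.359699 + (0.359699 − 0.379528)/3 = 0.353089
T(2,1) = 0.354672 + (0.354672 − 0.359699)/3 = 0.352996
T(2,2) = 0.352996 + (0.352996 − 0.353089)/15 = 0.352990

0.3530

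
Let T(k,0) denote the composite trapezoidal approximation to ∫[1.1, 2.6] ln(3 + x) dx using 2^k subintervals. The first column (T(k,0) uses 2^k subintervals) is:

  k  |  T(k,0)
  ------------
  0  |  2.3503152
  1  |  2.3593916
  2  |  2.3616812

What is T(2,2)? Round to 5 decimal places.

2.36245

Richardson extrapolation on the trapezoidal column (denominator 4−1=3):
T(1,1) = (4·2.3593916 − 2.3503152) / 3 = 2.3624171
T(2,1) = 2.3616812 + (2.3616812 − 2.3593916)/3 = 2.3624444
T(2,2) = (16·2.3624444 − 2.3624171) / 15 = 2.3624462
(Column j=1 coincides with Simpson's rule on the same nodes.)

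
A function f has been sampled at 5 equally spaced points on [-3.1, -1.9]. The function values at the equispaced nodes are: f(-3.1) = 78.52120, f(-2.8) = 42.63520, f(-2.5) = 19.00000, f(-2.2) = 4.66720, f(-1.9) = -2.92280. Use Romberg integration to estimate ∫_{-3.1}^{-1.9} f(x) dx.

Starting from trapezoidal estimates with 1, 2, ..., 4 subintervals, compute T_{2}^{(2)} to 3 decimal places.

30.278

T_{0}^{(0)} (trapezoid, 1 panel, h=1.2000): 45.35904
T_{1}^{(0)} (trapezoid, 2 panels, h=0.6000): 34.07952
T_{2}^{(0)} (trapezoid, 4 panels, h=0.3000): 31.23048
T_{1}^{(1)} = 34.07952 + (34.07952 − 45.35904)/3 = 30.31968
T_{2}^{(1)} = 31.23048 + (31.23048 − 34.07952)/3 = 30.28080
T_{2}^{(2)} = 30.28080 + (30.28080 − 30.31968)/15 = 30.27821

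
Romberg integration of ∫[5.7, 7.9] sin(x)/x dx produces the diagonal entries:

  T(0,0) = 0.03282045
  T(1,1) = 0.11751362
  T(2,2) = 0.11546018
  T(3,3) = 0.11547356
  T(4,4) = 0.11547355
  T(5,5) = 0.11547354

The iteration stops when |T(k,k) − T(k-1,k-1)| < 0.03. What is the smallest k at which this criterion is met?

|T(1,1) − T(0,0)| = 0.08469317 ≥ 0.03
|T(2,2) − T(1,1)| = 0.00205344 < 0.03

k = 2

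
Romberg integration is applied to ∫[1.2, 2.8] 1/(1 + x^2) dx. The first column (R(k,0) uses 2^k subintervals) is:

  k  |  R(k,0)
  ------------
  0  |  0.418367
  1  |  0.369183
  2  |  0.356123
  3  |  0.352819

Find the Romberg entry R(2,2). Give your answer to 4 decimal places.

0.3517

Richardson extrapolation on the trapezoidal column (denominator 4−1=3):
R(1,1) = 0.369183 + (0.369183 − 0.418367)/3 = 0.352788
R(2,1) = 0.356123 + (0.356123 − 0.369183)/3 = 0.351770
R(2,2) = 0.351770 + (0.351770 − 0.352788)/15 = 0.351702
(Column j=1 coincides with Simpson's rule on the same nodes.)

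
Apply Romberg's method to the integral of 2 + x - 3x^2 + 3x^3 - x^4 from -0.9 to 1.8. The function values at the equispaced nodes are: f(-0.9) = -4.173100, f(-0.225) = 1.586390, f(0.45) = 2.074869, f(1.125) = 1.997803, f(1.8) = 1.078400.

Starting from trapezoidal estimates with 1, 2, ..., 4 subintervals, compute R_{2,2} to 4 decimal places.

3.5379

R_{0,0} (trapezoid, 1 panel, h=2.7000): -4.177845
R_{1,0} (trapezoid, 2 panels, h=1.3500): 0.712151
R_{2,0} (trapezoid, 4 panels, h=0.6750): 2.775406
R_{1,1} = 0.712151 + (0.712151 − (-4.177845))/3 = 2.342150
R_{2,1} = 2.775406 + (2.775406 − 0.712151)/3 = 3.463158
R_{2,2} = 3.463158 + (3.463158 − 2.342150)/15 = 3.537892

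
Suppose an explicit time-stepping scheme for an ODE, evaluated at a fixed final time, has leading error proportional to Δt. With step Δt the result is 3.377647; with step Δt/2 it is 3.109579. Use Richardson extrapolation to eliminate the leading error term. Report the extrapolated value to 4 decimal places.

2.8415

The leading error scales as Δt; refining by a factor of 2 reduces it by 2^1 = 2.
Extrapolated value = (2·A(Δt/2) − A(Δt)) / (2 − 1)
= (2·3.109579 − 3.377647) / 1
= 2.841511 / 1 = 2.841511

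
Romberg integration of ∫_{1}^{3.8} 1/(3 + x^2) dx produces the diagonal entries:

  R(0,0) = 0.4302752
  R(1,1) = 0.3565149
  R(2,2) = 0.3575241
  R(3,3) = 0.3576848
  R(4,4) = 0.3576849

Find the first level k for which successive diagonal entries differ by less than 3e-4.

k = 3

|R(1,1) − R(0,0)| = 0.0737603 ≥ 3e-4
|R(2,2) − R(1,1)| = 0.0010092 ≥ 3e-4
|R(3,3) − R(2,2)| = 0.0001607 < 3e-4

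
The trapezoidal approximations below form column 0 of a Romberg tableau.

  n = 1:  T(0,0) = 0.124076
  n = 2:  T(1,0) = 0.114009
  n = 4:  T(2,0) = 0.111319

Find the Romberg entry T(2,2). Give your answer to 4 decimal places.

T(1,1) = 0.114009 + (0.114009 − 0.124076)/3 = 0.110653
T(2,1) = 0.111319 + (0.111319 − 0.114009)/3 = 0.110422
T(2,2) = 0.110422 + (0.110422 − 0.110653)/15 = 0.110407

0.1104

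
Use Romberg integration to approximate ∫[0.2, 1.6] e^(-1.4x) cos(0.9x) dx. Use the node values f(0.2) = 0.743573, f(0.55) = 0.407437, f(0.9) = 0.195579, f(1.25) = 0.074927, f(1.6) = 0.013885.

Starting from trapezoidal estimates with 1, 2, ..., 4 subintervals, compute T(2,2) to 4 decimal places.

T(0,0) (trapezoid, 1 panel, h=1.4000): 0.530221
T(1,0) (trapezoid, 2 panels, h=0.7000): 0.402016
T(2,0) (trapezoid, 4 panels, h=0.3500): 0.369835
T(1,1) = 0.402016 + (0.402016 − 0.530221)/3 = 0.359281
T(2,1) = 0.369835 + (0.369835 − 0.402016)/3 = 0.359108
T(2,2) = 0.359108 + (0.359108 − 0.359281)/15 = 0.359096

0.3591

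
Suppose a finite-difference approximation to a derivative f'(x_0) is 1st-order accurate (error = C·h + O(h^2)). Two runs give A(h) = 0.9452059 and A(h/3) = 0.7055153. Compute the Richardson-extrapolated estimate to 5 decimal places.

Extrapolated value = (3·A(h/3) − A(h)) / (3 − 1)
= (3·0.7055153 − 0.9452059) / 2
= 1.1713400 / 2 = 0.5856700

0.58567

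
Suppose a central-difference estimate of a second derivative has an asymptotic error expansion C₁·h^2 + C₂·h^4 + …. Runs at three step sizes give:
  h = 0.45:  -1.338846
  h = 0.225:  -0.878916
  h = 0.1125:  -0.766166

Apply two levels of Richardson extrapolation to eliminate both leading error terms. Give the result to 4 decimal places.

First eliminate the h^2 term (factor 2^2 = 4):
  B₁ = (4·(-0.878916) − (-1.338846))/3 = -0.725606
  B₂ = (4·(-0.766166) − (-0.878916))/3 = -0.728583
Then eliminate the h^4 term (factor 2^4 = 16):
  (16·(-0.728583) − (-0.725606))/15 = -0.728781

-0.7288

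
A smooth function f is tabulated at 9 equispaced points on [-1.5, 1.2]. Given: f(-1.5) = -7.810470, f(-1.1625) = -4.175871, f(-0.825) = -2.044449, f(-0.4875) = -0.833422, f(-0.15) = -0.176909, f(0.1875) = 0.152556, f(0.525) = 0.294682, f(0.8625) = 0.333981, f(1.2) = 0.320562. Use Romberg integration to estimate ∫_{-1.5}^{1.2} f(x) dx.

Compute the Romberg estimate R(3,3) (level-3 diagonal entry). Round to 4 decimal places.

R(0,0) (trapezoid, 1 panel, h=2.7000): -10.111376
R(1,0) (trapezoid, 2 panels, h=1.3500): -5.294515
R(2,0) (trapezoid, 4 panels, h=0.6750): -3.828350
R(3,0) (trapezoid, 8 panels, h=0.3375): -3.440605
R(1,1) = -5.294515 + (-5.294515 − (-10.111376))/3 = -3.688895
R(2,1) = -3.828350 + (-3.828350 − (-5.294515))/3 = -3.339628
R(3,1) = -3.440605 + (-3.440605 − (-3.828350))/3 = -3.311357
R(2,2) = -3.339628 + (-3.339628 − (-3.688895))/15 = -3.316344
R(3,2) = -3.311357 + (-3.311357 − (-3.339628))/15 = -3.309472
R(3,3) = -3.309472 + (-3.309472 − (-3.316344))/63 = -3.309363

-3.3094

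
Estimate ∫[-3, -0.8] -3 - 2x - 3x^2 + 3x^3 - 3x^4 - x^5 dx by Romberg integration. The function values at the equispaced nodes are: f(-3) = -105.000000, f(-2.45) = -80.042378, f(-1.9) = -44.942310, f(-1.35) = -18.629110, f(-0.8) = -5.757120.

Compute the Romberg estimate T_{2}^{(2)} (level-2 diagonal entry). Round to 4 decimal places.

T_{0}^{(0)} (trapezoid, 1 panel, h=2.2000): -121.832832
T_{1}^{(0)} (trapezoid, 2 panels, h=1.1000): -110.352957
T_{2}^{(0)} (trapezoid, 4 panels, h=0.5500): -109.445797
T_{1}^{(1)} = -110.352957 + (-110.352957 − (-121.832832))/3 = -106.526332
T_{2}^{(1)} = -109.445797 + (-109.445797 − (-110.352957))/3 = -109.143410
T_{2}^{(2)} = -109.143410 + (-109.143410 − (-106.526332))/15 = -109.317882

-109.3179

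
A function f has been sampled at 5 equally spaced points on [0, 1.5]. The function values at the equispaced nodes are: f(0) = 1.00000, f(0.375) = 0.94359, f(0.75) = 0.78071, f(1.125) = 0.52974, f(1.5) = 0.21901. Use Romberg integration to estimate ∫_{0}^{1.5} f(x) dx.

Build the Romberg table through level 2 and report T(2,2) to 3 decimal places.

T(0,0) (trapezoid, 1 panel, h=1.5000): 0.91426
T(1,0) (trapezoid, 2 panels, h=0.7500): 1.04266
T(2,0) (trapezoid, 4 panels, h=0.3750): 1.07383
T(1,1) = 1.04266 + (1.04266 − 0.91426)/3 = 1.08546
T(2,1) = 1.07383 + (1.07383 − 1.04266)/3 = 1.08422
T(2,2) = 1.08422 + (1.08422 − 1.08546)/15 = 1.08414

1.084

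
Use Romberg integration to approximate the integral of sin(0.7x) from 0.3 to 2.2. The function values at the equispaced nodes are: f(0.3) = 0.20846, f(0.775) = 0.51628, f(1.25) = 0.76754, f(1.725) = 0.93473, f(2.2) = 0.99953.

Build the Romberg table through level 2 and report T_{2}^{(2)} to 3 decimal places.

T_{0}^{(0)} (trapezoid, 1 panel, h=1.9000): 1.14759
T_{1}^{(0)} (trapezoid, 2 panels, h=0.9500): 1.30296
T_{2}^{(0)} (trapezoid, 4 panels, h=0.4750): 1.34071
T_{1}^{(1)} = 1.30296 + (1.30296 − 1.14759)/3 = 1.35475
T_{2}^{(1)} = 1.34071 + (1.34071 − 1.30296)/3 = 1.35329
T_{2}^{(2)} = 1.35329 + (1.35329 − 1.35475)/15 = 1.35319

1.353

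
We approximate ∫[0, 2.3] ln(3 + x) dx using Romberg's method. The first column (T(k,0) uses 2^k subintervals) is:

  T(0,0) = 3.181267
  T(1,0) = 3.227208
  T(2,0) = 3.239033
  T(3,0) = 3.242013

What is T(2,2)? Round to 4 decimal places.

3.2430

Richardson extrapolation on the trapezoidal column (denominator 4−1=3):
T(1,1) = (4·3.227208 − 3.181267) / 3 = 3.242522
T(2,1) = 3.239033 + (3.239033 − 3.227208)/3 = 3.242975
T(2,2) = 3.242975 + (3.242975 − 3.242522)/15 = 3.243005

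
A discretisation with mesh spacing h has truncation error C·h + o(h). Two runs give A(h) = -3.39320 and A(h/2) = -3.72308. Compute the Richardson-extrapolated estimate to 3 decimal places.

The leading error scales as h; refining by a factor of 2 reduces it by 2^1 = 2.
Extrapolated value = (2·A(h/2) − A(h)) / (2 − 1)
= (2·(-3.72308) − (-3.39320)) / 1
= -4.05296 / 1 = -4.05296

-4.053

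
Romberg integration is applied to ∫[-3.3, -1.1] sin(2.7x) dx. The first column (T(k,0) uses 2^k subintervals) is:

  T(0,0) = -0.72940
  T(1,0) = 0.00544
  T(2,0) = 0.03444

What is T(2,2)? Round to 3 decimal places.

T(1,1) = (4·0.00544 − (-0.72940)) / 3 = 0.25039
T(2,1) = 0.03444 + (0.03444 − 0.00544)/3 = 0.04411
T(2,2) = 0.04411 + (0.04411 − 0.25039)/15 = 0.03036

0.030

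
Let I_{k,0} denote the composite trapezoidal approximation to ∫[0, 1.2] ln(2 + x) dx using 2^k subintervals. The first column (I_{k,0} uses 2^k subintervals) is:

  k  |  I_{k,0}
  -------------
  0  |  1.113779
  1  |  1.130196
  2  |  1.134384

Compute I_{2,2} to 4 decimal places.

1.1358

Richardson extrapolation on the trapezoidal column (denominator 4−1=3):
I_{1,1} = (4·1.130196 − 1.113779) / 3 = 1.135668
I_{2,1} = (4·1.134384 − 1.130196) / 3 = 1.135780
I_{2,2} = 1.135780 + (1.135780 − 1.135668)/15 = 1.135787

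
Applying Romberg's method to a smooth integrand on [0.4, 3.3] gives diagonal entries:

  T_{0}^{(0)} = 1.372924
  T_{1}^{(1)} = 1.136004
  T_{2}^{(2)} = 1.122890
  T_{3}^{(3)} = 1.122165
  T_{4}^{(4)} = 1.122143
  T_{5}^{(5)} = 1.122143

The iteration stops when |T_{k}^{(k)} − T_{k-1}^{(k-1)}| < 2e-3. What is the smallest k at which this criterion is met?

k = 3

|T_{1}^{(1)} − T_{0}^{(0)}| = 0.236920 ≥ 2e-3
|T_{2}^{(2)} − T_{1}^{(1)}| = 0.013114 ≥ 2e-3
|T_{3}^{(3)} − T_{2}^{(2)}| = 0.000725 < 2e-3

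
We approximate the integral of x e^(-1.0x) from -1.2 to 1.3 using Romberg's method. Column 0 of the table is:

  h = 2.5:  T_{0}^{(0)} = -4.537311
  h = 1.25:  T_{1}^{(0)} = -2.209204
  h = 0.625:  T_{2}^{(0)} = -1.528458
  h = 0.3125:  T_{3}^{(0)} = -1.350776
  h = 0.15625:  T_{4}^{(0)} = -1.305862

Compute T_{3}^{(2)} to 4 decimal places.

-1.2909

Richardson extrapolation on the trapezoidal column (denominator 4−1=3):
T_{2}^{(1)} = -1.528458 + (-1.528458 − (-2.209204))/3 = -1.301543
T_{3}^{(1)} = -1.350776 + (-1.350776 − (-1.528458))/3 = -1.291549
T_{3}^{(2)} = -1.291549 + (-1.291549 − (-1.301543))/15 = -1.290883
(Column j=1 coincides with Simpson's rule on the same nodes.)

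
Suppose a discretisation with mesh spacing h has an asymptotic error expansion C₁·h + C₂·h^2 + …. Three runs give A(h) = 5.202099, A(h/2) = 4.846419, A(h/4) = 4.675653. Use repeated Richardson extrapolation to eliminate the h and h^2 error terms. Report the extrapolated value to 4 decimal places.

First eliminate the h term (factor 2^1 = 2):
  B₁ = (2·4.846419 − 5.202099)/1 = 4.490739
  B₂ = (2·4.675653 − 4.846419)/1 = 4.504887
Then eliminate the h^2 term (factor 2^2 = 4):
  (4·4.504887 − 4.490739)/3 = 4.509603

4.5096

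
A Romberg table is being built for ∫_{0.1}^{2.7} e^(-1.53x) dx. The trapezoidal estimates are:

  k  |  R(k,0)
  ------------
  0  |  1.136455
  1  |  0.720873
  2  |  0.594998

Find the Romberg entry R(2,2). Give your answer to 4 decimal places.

0.5511

R(1,1) = 0.720873 + (0.720873 − 1.136455)/3 = 0.582346
R(2,1) = 0.594998 + (0.594998 − 0.720873)/3 = 0.553040
R(2,2) = (16·0.553040 − 0.582346) / 15 = 0.551086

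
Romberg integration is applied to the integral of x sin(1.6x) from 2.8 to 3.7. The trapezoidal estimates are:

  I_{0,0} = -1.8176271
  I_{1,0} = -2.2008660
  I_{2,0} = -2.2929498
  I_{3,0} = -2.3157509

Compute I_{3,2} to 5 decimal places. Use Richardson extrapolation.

-2.32333

Richardson extrapolation on the trapezoidal column (denominator 4−1=3):
I_{2,1} = (4·(-2.2929498) − (-2.2008660)) / 3 = -2.3236444
I_{3,1} = -2.3157509 + (-2.3157509 − (-2.2929498))/3 = -2.3233513
I_{3,2} = -2.3233513 + (-2.3233513 − (-2.3236444))/15 = -2.3233318
(Column j=1 coincides with Simpson's rule on the same nodes.)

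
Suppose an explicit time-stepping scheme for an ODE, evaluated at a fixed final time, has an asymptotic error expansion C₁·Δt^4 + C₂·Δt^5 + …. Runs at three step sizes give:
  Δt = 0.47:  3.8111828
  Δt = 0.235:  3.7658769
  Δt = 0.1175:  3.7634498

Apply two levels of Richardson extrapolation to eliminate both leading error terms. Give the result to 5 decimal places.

3.76330

First eliminate the Δt^4 term (factor 2^4 = 16):
  B₁ = (16·3.7658769 − 3.8111828)/15 = 3.7628565
  B₂ = (16·3.7634498 − 3.7658769)/15 = 3.7632880
Then eliminate the Δt^5 term (factor 2^5 = 32):
  (32·3.7632880 − 3.7628565)/31 = 3.7633019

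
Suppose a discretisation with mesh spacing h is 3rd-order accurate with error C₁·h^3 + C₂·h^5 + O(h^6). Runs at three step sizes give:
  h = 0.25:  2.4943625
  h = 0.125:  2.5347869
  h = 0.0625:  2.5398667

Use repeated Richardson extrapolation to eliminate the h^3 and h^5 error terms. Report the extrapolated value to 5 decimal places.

2.54059

First eliminate the h^3 term (factor 2^3 = 8):
  B₁ = (8·2.5347869 − 2.4943625)/7 = 2.5405618
  B₂ = (8·2.5398667 − 2.5347869)/7 = 2.5405924
Then eliminate the h^5 term (factor 2^5 = 32):
  (32·2.5405924 − 2.5405618)/31 = 2.5405934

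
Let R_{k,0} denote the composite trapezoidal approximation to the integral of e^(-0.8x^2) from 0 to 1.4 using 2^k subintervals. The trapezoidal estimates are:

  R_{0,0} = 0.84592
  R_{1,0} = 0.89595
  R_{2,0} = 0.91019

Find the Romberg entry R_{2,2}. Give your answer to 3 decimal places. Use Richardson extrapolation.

0.915

R_{1,1} = (4·0.89595 − 0.84592) / 3 = 0.91263
R_{2,1} = (4·0.91019 − 0.89595) / 3 = 0.91494
R_{2,2} = (16·0.91494 − 0.91263) / 15 = 0.91509
(Column j=1 coincides with Simpson's rule on the same nodes.)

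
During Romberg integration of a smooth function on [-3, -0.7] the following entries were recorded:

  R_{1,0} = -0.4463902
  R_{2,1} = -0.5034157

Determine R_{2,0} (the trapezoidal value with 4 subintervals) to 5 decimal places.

From R_{2,1} = (4·R_{2,0} − R_{1,0})/3, solve for R_{2,0}:
4·R_{2,0} = 3·(-0.5034157) + (-0.4463902) = -1.9566373
R_{2,0} = -0.4891593

-0.48916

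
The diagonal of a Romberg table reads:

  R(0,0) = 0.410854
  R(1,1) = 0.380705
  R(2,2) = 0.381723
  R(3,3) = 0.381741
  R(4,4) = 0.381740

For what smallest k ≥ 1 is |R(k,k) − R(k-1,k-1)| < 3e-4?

k = 3

|R(1,1) − R(0,0)| = 0.030149 ≥ 3e-4
|R(2,2) − R(1,1)| = 0.001018 ≥ 3e-4
|R(3,3) − R(2,2)| = 0.000018 < 3e-4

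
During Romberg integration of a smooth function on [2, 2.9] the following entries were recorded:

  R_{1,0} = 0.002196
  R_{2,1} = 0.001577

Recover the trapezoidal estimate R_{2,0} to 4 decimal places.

0.0017

From R_{2,1} = (4·R_{2,0} − R_{1,0})/3, solve for R_{2,0}:
4·R_{2,0} = 3·0.001577 + 0.002196 = 0.006927
R_{2,0} = 0.001732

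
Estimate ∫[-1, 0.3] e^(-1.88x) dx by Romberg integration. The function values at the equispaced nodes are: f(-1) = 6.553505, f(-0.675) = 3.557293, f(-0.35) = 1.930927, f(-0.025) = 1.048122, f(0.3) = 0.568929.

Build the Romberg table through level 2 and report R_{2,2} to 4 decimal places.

R_{0,0} (trapezoid, 1 panel, h=1.3000): 4.629582
R_{1,0} (trapezoid, 2 panels, h=0.6500): 3.569894
R_{2,0} (trapezoid, 4 panels, h=0.3250): 3.281707
R_{1,1} = 3.569894 + (3.569894 − 4.629582)/3 = 3.216665
R_{2,1} = 3.281707 + (3.281707 − 3.569894)/3 = 3.185645
R_{2,2} = 3.185645 + (3.185645 − 3.216665)/15 = 3.183577

3.1836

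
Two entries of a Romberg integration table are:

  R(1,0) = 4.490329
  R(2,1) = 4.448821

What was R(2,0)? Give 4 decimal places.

4.4592

From R(2,1) = (4·R(2,0) − R(1,0))/3, solve for R(2,0):
4·R(2,0) = 3·4.448821 + 4.490329 = 17.836792
R(2,0) = 4.459198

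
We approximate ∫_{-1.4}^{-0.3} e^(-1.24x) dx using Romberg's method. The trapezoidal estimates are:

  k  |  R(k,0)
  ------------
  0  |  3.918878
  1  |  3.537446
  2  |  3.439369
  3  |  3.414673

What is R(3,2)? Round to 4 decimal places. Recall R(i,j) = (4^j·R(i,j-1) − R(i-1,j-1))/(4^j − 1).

Richardson extrapolation on the trapezoidal column (denominator 4−1=3):
R(2,1) = (4·3.439369 − 3.537446) / 3 = 3.406677
R(3,1) = (4·3.414673 − 3.439369) / 3 = 3.406441
R(3,2) = 3.406441 + (3.406441 − 3.406677)/15 = 3.406425

3.4064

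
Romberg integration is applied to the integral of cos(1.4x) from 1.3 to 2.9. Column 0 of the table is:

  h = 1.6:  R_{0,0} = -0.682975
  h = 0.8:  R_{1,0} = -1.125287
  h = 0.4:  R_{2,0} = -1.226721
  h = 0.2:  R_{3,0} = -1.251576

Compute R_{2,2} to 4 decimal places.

-1.2597

Richardson extrapolation on the trapezoidal column (denominator 4−1=3):
R_{1,1} = -1.125287 + (-1.125287 − (-0.682975))/3 = -1.272724
R_{2,1} = (4·(-1.226721) − (-1.125287)) / 3 = -1.260532
R_{2,2} = (16·(-1.260532) − (-1.272724)) / 15 = -1.259719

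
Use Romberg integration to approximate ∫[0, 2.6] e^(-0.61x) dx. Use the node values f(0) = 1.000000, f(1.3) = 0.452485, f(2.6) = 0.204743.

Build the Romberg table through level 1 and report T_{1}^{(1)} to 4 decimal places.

T_{0}^{(0)} (trapezoid, 1 panel, h=2.6000): 1.566166
T_{1}^{(0)} (trapezoid, 2 panels, h=1.3000): 1.371313
T_{1}^{(1)} = 1.371313 + (1.371313 − 1.566166)/3 = 1.306362

1.3064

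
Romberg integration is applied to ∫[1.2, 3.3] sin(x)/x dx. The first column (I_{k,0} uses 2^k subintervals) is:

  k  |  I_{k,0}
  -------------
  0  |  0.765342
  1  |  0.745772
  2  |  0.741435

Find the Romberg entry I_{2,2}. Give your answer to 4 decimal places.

0.7400

I_{1,1} = 0.745772 + (0.745772 − 0.765342)/3 = 0.739249
I_{2,1} = 0.741435 + (0.741435 − 0.745772)/3 = 0.739989
I_{2,2} = (16·0.739989 − 0.739249) / 15 = 0.740038
(Column j=1 coincides with Simpson's rule on the same nodes.)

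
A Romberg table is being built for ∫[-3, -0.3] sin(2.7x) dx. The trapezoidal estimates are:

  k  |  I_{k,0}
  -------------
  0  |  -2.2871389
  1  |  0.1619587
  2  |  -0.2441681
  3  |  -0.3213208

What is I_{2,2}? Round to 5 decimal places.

-0.47007

Richardson extrapolation on the trapezoidal column (denominator 4−1=3):
I_{1,1} = 0.1619587 + (0.1619587 − (-2.2871389))/3 = 0.9783246
I_{2,1} = -0.2441681 + (-0.2441681 − 0.1619587)/3 = -0.3795437
I_{2,2} = (16·(-0.3795437) − 0.9783246) / 15 = -0.4700683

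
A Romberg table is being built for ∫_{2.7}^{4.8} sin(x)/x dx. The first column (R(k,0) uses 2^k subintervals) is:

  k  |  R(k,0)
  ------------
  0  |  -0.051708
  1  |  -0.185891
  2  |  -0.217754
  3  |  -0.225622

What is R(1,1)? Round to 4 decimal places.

Richardson extrapolation on the trapezoidal column (denominator 4−1=3):
R(1,1) = (4·(-0.185891) − (-0.051708)) / 3 = -0.230619
(Column j=1 coincides with Simpson's rule on the same nodes.)

-0.2306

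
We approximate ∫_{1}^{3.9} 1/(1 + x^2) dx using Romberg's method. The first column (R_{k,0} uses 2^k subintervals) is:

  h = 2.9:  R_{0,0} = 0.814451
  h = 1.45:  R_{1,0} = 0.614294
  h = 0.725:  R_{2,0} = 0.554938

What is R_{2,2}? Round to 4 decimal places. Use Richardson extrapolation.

Richardson extrapolation on the trapezoidal column (denominator 4−1=3):
R_{1,1} = (4·0.614294 − 0.814451) / 3 = 0.547575
R_{2,1} = 0.554938 + (0.554938 − 0.614294)/3 = 0.535153
R_{2,2} = 0.535153 + (0.535153 − 0.547575)/15 = 0.534325

0.5343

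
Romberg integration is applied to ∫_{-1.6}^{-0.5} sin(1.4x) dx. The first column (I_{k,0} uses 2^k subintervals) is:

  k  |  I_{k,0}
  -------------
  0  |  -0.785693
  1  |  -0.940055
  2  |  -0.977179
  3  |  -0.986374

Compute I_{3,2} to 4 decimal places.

-0.9894

Richardson extrapolation on the trapezoidal column (denominator 4−1=3):
I_{2,1} = (4·(-0.977179) − (-0.940055)) / 3 = -0.989554
I_{3,1} = -0.986374 + (-0.986374 − (-0.977179))/3 = -0.989439
I_{3,2} = -0.989439 + (-0.989439 − (-0.989554))/15 = -0.989431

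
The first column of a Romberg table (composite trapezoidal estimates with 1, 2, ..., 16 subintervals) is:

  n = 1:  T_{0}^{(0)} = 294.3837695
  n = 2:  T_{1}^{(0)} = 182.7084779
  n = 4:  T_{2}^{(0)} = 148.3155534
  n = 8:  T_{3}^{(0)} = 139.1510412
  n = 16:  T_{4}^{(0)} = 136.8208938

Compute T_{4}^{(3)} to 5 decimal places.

Richardson extrapolation on the trapezoidal column (denominator 4−1=3):
T_{2}^{(1)} = (4·148.3155534 − 182.7084779) / 3 = 136.8512452
T_{3}^{(1)} = (4·139.1510412 − 148.3155534) / 3 = 136.0962038
T_{4}^{(1)} = 136.8208938 + (136.8208938 − 139.1510412)/3 = 136.0441780
T_{3}^{(2)} = (16·136.0962038 − 136.8512452) / 15 = 136.0458677
T_{4}^{(2)} = (16·136.0441780 − 136.0962038) / 15 = 136.0407096
T_{4}^{(3)} = (64·136.0407096 − 136.0458677) / 63 = 136.0406277

136.04063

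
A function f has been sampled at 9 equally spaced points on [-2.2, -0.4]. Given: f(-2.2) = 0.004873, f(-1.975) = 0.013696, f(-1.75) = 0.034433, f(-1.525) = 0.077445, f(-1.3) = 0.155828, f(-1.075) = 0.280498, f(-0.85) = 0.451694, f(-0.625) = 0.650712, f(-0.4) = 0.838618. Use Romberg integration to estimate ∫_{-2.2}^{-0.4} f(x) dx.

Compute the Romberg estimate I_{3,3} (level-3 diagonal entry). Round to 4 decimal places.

I_{0,0} (trapezoid, 1 panel, h=1.8000): 0.759142
I_{1,0} (trapezoid, 2 panels, h=0.9000): 0.519816
I_{2,0} (trapezoid, 4 panels, h=0.4500): 0.478665
I_{3,0} (trapezoid, 8 panels, h=0.2250): 0.469362
I_{1,1} = 0.519816 + (0.519816 − 0.759142)/3 = 0.440041
I_{2,1} = 0.478665 + (0.478665 − 0.519816)/3 = 0.464948
I_{3,1} = 0.469362 + (0.469362 − 0.478665)/3 = 0.466261
I_{2,2} = 0.464948 + (0.464948 − 0.440041)/15 = 0.466608
I_{3,2} = 0.466261 + (0.466261 − 0.464948)/15 = 0.466349
I_{3,3} = 0.466349 + (0.466349 − 0.466608)/63 = 0.466345

0.4663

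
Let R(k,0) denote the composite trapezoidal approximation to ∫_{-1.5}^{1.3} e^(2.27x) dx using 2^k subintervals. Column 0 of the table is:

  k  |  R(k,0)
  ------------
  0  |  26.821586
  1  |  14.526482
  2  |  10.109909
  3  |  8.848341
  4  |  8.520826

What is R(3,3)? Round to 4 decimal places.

8.4122

Richardson extrapolation on the trapezoidal column (denominator 4−1=3):
R(1,1) = (4·14.526482 − 26.821586) / 3 = 10.428114
R(2,1) = (4·10.109909 − 14.526482) / 3 = 8.637718
R(3,1) = (4·8.848341 − 10.109909) / 3 = 8.427818
R(2,2) = (16·8.637718 − 10.428114) / 15 = 8.518358
R(3,2) = 8.427818 + (8.427818 − 8.637718)/15 = 8.413825
R(3,3) = (64·8.413825 − 8.518358) / 63 = 8.412166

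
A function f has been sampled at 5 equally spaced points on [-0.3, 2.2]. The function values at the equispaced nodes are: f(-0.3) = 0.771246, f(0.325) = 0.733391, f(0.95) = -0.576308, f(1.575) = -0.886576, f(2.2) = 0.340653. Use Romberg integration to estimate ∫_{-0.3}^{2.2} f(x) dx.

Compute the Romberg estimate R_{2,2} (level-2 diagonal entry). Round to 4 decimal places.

-0.1121

R_{0,0} (trapezoid, 1 panel, h=2.5000): 1.389874
R_{1,0} (trapezoid, 2 panels, h=1.2500): -0.025448
R_{2,0} (trapezoid, 4 panels, h=0.6250): -0.108465
R_{1,1} = -0.025448 + (-0.025448 − 1.389874)/3 = -0.497222
R_{2,1} = -0.108465 + (-0.108465 − (-0.025448))/3 = -0.136137
R_{2,2} = -0.136137 + (-0.136137 − (-0.497222))/15 = -0.112065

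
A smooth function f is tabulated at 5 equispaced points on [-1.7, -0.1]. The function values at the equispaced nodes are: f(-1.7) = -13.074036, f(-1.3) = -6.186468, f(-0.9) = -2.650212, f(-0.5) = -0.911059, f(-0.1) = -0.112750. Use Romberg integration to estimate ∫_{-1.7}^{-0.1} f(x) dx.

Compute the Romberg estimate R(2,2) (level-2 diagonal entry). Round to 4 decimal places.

-6.2441

R(0,0) (trapezoid, 1 panel, h=1.6000): -10.549429
R(1,0) (trapezoid, 2 panels, h=0.8000): -7.394884
R(2,0) (trapezoid, 4 panels, h=0.4000): -6.536453
R(1,1) = -7.394884 + (-7.394884 − (-10.549429))/3 = -6.343369
R(2,1) = -6.536453 + (-6.536453 − (-7.394884))/3 = -6.250309
R(2,2) = -6.250309 + (-6.250309 − (-6.343369))/15 = -6.244105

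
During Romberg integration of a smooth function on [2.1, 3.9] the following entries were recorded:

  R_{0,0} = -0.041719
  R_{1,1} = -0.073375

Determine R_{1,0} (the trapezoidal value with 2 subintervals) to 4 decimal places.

From R_{1,1} = (4·R_{1,0} − R_{0,0})/3, solve for R_{1,0}:
4·R_{1,0} = 3·(-0.073375) + (-0.041719) = -0.261844
R_{1,0} = -0.065461

-0.0655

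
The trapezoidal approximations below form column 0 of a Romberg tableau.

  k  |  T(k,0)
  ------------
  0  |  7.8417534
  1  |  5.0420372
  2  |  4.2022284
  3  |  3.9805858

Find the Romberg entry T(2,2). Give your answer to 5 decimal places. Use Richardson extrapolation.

3.90986

Richardson extrapolation on the trapezoidal column (denominator 4−1=3):
T(1,1) = (4·5.0420372 − 7.8417534) / 3 = 4.1087985
T(2,1) = (4·4.2022284 − 5.0420372) / 3 = 3.9222921
T(2,2) = (16·3.9222921 − 4.1087985) / 15 = 3.9098583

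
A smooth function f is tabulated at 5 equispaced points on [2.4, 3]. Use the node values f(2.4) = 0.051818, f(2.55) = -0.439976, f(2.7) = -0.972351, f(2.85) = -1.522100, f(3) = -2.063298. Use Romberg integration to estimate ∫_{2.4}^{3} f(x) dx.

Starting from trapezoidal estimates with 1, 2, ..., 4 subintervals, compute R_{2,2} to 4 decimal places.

R_{0,0} (trapezoid, 1 panel, h=0.6000): -0.603444
R_{1,0} (trapezoid, 2 panels, h=0.3000): -0.593427
R_{2,0} (trapezoid, 4 panels, h=0.1500): -0.591025
R_{1,1} = -0.593427 + (-0.593427 − (-0.603444))/3 = -0.590088
R_{2,1} = -0.591025 + (-0.591025 − (-0.593427))/3 = -0.590224
R_{2,2} = -0.590224 + (-0.590224 − (-0.590088))/15 = -0.590233

-0.5902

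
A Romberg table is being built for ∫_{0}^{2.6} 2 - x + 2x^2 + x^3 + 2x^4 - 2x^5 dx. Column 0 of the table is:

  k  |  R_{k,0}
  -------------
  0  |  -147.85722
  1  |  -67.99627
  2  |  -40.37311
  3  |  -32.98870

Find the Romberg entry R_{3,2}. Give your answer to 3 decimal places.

R_{2,1} = -40.37311 + (-40.37311 − (-67.99627))/3 = -31.16539
R_{3,1} = (4·(-32.98870) − (-40.37311)) / 3 = -30.52723
R_{3,2} = (16·(-30.52723) − (-31.16539)) / 15 = -30.48469

-30.485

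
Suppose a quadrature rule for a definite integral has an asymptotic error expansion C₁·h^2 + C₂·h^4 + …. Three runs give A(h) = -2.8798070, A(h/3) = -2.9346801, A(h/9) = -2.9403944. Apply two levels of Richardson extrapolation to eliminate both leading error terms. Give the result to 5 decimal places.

First eliminate the h^2 term (factor 3^2 = 9):
  B₁ = (9·(-2.9346801) − (-2.8798070))/8 = -2.9415392
  B₂ = (9·(-2.9403944) − (-2.9346801))/8 = -2.9411087
Then eliminate the h^4 term (factor 3^4 = 81):
  (81·(-2.9411087) − (-2.9415392))/80 = -2.9411033

-2.94110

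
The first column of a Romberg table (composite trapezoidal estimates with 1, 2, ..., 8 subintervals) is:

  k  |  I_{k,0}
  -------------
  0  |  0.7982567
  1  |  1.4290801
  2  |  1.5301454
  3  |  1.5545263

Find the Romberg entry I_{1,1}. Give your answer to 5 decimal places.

1.63935

Richardson extrapolation on the trapezoidal column (denominator 4−1=3):
I_{1,1} = (4·1.4290801 − 0.7982567) / 3 = 1.6393546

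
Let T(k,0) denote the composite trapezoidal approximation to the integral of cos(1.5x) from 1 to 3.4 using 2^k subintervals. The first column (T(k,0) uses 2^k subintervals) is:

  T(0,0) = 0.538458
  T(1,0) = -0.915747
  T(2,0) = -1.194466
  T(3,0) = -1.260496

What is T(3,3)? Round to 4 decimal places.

T(1,1) = -0.915747 + (-0.915747 − 0.538458)/3 = -1.400482
T(2,1) = (4·(-1.194466) − (-0.915747)) / 3 = -1.287372
T(3,1) = -1.260496 + (-1.260496 − (-1.194466))/3 = -1.282506
T(2,2) = (16·(-1.287372) − (-1.400482)) / 15 = -1.279831
T(3,2) = -1.282506 + (-1.282506 − (-1.287372))/15 = -1.282182
T(3,3) = (64·(-1.282182) − (-1.279831)) / 63 = -1.282219
(Column j=1 coincides with Simpson's rule on the same nodes.)

-1.2822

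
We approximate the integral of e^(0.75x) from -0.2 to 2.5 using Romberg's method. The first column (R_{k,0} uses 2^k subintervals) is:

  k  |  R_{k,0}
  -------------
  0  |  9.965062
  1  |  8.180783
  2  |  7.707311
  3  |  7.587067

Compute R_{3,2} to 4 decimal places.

7.5468

Richardson extrapolation on the trapezoidal column (denominator 4−1=3):
R_{2,1} = (4·7.707311 − 8.180783) / 3 = 7.549487
R_{3,1} = 7.587067 + (7.587067 − 7.707311)/3 = 7.546986
R_{3,2} = (16·7.546986 − 7.549487) / 15 = 7.546819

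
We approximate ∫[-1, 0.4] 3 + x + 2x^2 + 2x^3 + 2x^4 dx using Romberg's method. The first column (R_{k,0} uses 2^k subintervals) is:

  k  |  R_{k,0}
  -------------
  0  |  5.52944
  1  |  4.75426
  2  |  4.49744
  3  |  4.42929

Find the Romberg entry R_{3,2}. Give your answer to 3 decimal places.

4.406

Richardson extrapolation on the trapezoidal column (denominator 4−1=3):
R_{2,1} = (4·4.49744 − 4.75426) / 3 = 4.41183
R_{3,1} = 4.42929 + (4.42929 − 4.49744)/3 = 4.40657
R_{3,2} = (16·4.40657 − 4.41183) / 15 = 4.40622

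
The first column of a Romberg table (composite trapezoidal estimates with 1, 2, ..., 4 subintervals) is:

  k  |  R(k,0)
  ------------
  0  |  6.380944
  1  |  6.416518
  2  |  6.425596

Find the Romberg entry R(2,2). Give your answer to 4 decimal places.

R(1,1) = 6.416518 + (6.416518 − 6.380944)/3 = 6.428376
R(2,1) = (4·6.425596 − 6.416518) / 3 = 6.428622
R(2,2) = 6.428622 + (6.428622 − 6.428376)/15 = 6.428638

6.4286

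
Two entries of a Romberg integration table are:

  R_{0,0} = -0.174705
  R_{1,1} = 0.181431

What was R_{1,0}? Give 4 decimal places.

0.0924

From R_{1,1} = (4·R_{1,0} − R_{0,0})/3, solve for R_{1,0}:
4·R_{1,0} = 3·0.181431 + (-0.174705) = 0.369588
R_{1,0} = 0.092397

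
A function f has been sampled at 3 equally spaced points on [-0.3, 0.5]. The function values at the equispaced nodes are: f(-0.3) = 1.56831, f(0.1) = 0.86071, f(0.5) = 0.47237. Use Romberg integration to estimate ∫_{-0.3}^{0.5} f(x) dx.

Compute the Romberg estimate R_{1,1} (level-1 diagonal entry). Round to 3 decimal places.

R_{0,0} (trapezoid, 1 panel, h=0.8000): 0.81627
R_{1,0} (trapezoid, 2 panels, h=0.4000): 0.75242
R_{1,1} = 0.75242 + (0.75242 − 0.81627)/3 = 0.73114

0.731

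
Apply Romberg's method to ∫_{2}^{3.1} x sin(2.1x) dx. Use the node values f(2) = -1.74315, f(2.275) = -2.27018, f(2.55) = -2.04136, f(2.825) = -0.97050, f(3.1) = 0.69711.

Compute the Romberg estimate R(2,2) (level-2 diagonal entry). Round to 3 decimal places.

R(0,0) (trapezoid, 1 panel, h=1.1000): -0.57532
R(1,0) (trapezoid, 2 panels, h=0.5500): -1.41041
R(2,0) (trapezoid, 4 panels, h=0.2750): -1.59639
R(1,1) = -1.41041 + (-1.41041 − (-0.57532))/3 = -1.68877
R(2,1) = -1.59639 + (-1.59639 − (-1.41041))/3 = -1.65838
R(2,2) = -1.65838 + (-1.65838 − (-1.68877))/15 = -1.65635

-1.656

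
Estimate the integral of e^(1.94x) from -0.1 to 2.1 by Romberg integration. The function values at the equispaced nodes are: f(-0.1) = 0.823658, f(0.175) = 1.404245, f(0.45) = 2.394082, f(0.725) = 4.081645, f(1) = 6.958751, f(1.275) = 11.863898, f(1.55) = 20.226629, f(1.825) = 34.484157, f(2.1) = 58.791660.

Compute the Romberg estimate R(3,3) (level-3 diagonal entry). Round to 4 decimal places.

R(0,0) (trapezoid, 1 panel, h=2.2000): 65.576850
R(1,0) (trapezoid, 2 panels, h=1.1000): 40.443051
R(2,0) (trapezoid, 4 panels, h=0.5500): 32.662917
R(3,0) (trapezoid, 8 panels, h=0.2750): 30.585793
R(1,1) = 40.443051 + (40.443051 − 65.576850)/3 = 32.065118
R(2,1) = 32.662917 + (32.662917 − 40.443051)/3 = 30.069539
R(3,1) = 30.585793 + (30.585793 − 32.662917)/3 = 29.893418
R(2,2) = 30.069539 + (30.069539 − 32.065118)/15 = 29.936500
R(3,2) = 29.893418 + (29.893418 − 30.069539)/15 = 29.881677
R(3,3) = 29.881677 + (29.881677 − 29.936500)/63 = 29.880807

29.8808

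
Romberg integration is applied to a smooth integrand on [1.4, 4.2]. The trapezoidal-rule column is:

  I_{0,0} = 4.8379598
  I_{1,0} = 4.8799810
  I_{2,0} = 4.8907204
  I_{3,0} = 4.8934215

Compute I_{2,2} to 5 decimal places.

I_{1,1} = (4·4.8799810 − 4.8379598) / 3 = 4.8939881
I_{2,1} = (4·4.8907204 − 4.8799810) / 3 = 4.8943002
I_{2,2} = 4.8943002 + (4.8943002 − 4.8939881)/15 = 4.8943210

4.89432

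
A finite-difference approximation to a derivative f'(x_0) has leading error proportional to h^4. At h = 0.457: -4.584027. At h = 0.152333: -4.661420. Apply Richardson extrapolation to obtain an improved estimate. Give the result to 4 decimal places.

The leading error scales as h^4; refining by a factor of 3 reduces it by 3^4 = 81.
Extrapolated value = (81·A(h/3) − A(h)) / (81 − 1)
= (81·(-4.661420) − (-4.584027)) / 80
= -372.990993 / 80 = -4.662387

-4.6624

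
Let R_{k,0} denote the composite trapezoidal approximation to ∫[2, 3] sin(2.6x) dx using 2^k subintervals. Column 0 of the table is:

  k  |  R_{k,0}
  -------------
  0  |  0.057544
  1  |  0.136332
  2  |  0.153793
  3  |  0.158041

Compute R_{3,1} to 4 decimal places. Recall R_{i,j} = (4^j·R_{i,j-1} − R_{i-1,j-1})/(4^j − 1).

0.1595

Richardson extrapolation on the trapezoidal column (denominator 4−1=3):
R_{3,1} = (4·0.158041 − 0.153793) / 3 = 0.159457
(Column j=1 coincides with Simpson's rule on the same nodes.)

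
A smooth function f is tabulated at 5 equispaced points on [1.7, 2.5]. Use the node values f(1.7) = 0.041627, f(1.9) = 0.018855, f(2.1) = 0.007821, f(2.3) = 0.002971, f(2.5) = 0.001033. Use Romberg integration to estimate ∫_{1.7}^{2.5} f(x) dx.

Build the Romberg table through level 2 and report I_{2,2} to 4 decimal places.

I_{0,0} (trapezoid, 1 panel, h=0.8000): 0.017064
I_{1,0} (trapezoid, 2 panels, h=0.4000): 0.011660
I_{2,0} (trapezoid, 4 panels, h=0.2000): 0.010195
I_{1,1} = 0.011660 + (0.011660 − 0.017064)/3 = 0.009859
I_{2,1} = 0.010195 + (0.010195 − 0.011660)/3 = 0.009707
I_{2,2} = 0.009707 + (0.009707 − 0.009859)/15 = 0.009697

0.0097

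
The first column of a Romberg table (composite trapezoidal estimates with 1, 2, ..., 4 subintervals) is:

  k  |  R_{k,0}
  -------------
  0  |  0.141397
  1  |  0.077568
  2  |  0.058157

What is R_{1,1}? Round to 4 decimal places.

0.0563

Richardson extrapolation on the trapezoidal column (denominator 4−1=3):
R_{1,1} = 0.077568 + (0.077568 − 0.141397)/3 = 0.056292
(Column j=1 coincides with Simpson's rule on the same nodes.)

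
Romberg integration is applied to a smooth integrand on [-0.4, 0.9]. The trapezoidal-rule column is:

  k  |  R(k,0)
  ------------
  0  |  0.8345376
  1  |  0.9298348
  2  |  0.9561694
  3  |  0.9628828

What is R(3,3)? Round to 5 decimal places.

0.96513

R(1,1) = (4·0.9298348 − 0.8345376) / 3 = 0.9616005
R(2,1) = (4·0.9561694 − 0.9298348) / 3 = 0.9649476
R(3,1) = (4·0.9628828 − 0.9561694) / 3 = 0.9651206
R(2,2) = 0.9649476 + (0.9649476 − 0.9616005)/15 = 0.9651707
R(3,2) = 0.9651206 + (0.9651206 − 0.9649476)/15 = 0.9651321
R(3,3) = (64·0.9651321 − 0.9651707) / 63 = 0.9651315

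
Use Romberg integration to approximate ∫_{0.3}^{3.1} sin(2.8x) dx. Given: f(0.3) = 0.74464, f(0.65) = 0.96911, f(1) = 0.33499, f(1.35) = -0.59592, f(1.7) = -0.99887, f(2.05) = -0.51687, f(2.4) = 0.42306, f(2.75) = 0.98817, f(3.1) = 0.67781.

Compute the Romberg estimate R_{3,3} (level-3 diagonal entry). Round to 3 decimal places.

0.496

R_{0,0} (trapezoid, 1 panel, h=2.8000): 1.99143
R_{1,0} (trapezoid, 2 panels, h=1.4000): -0.40270
R_{2,0} (trapezoid, 4 panels, h=0.7000): 0.32928
R_{3,0} (trapezoid, 8 panels, h=0.3500): 0.46021
R_{1,1} = -0.40270 + (-0.40270 − 1.99143)/3 = -1.20074
R_{2,1} = 0.32928 + (0.32928 − (-0.40270))/3 = 0.57327
R_{3,1} = 0.46021 + (0.46021 − 0.32928)/3 = 0.50385
R_{2,2} = 0.57327 + (0.57327 − (-1.20074))/15 = 0.69154
R_{3,2} = 0.50385 + (0.50385 − 0.57327)/15 = 0.49922
R_{3,3} = 0.49922 + (0.49922 − 0.69154)/63 = 0.49617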